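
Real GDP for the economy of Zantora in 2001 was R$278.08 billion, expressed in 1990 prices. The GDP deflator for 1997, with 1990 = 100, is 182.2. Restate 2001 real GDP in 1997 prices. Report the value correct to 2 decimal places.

Real GDP in 1997 prices = Real GDP in 1990 prices × (P_1997/P_1990) = 278.08 × 1.822 = 506.66.

R$506.66 billion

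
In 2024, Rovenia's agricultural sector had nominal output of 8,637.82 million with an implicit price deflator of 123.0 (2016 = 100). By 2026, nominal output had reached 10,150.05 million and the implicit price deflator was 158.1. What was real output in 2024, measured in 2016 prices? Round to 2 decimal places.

7,022.62 million

Real output = Nominal / (implicit price deflator/100) = 8637.82 / 1.230 = 7022.62.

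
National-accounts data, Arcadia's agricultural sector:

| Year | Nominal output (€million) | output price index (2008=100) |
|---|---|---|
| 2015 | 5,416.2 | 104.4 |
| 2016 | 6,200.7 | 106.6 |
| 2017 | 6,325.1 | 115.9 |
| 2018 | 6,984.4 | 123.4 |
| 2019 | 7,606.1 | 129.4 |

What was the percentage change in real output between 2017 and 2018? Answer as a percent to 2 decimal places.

3.71%

Real output 2017 = 6325.1/1.159 = 5457.38.
Real output 2018 = 6984.4/1.234 = 5659.97.
Change = 5659.97/5457.38 − 1 = 0.0371.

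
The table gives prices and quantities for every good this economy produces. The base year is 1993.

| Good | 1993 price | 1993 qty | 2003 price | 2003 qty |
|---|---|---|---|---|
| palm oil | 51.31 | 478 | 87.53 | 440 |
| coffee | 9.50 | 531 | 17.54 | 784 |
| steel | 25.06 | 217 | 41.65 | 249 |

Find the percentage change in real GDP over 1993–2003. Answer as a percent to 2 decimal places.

Real GDP 1993 = Nominal GDP 1993 = 51.31·478 + 9.50·531 + 25.06·217 = 35008.70.
Real GDP 2003 (at 1993 prices) = 51.31·440 + 9.50·784 + 25.06·249 = 36264.34.
Real growth = 36264.34/35008.70 − 1 = 0.0359.

3.59%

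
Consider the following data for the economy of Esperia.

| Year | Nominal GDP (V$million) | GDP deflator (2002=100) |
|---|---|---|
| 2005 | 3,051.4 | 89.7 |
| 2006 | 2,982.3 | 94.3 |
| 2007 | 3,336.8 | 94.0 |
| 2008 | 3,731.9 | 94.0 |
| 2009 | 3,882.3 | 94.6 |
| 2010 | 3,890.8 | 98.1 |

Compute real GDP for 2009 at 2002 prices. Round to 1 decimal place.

V$4,103.9 million

Real GDP 2009 = 3882.3 / 0.946 = 4103.91.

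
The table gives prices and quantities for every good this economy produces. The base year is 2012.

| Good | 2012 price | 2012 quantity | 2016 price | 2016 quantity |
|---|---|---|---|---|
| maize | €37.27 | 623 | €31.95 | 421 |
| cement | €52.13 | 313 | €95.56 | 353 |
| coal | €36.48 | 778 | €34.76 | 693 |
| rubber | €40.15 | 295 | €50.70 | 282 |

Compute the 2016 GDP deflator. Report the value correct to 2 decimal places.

121.04

Nominal GDP 2016 = 31.95·421 + 95.56·353 + 34.76·693 + 50.70·282 = 85569.71.
Real GDP 2016 (at 2012 prices) = 37.27·421 + 52.13·353 + 36.48·693 + 40.15·282 = 70695.50.
Deflator = Nominal/Real × 100 = 85569.71/70695.50 × 100 = 121.040.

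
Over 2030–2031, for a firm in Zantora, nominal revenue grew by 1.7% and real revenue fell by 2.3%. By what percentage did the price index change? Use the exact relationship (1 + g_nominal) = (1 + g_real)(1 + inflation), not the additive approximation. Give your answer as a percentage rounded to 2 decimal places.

4.09%

(1 + g_nom) = (1 + g_real)(1 + π), so π = 1.0170 / 0.9770 − 1 = 0.04094.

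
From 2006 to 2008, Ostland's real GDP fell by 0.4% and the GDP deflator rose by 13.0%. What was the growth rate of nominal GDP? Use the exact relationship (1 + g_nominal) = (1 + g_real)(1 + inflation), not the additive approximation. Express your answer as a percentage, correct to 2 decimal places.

(1 + g_nom) = (1 + g_real)(1 + π) = 0.9960 × 1.1300 = 1.12548.

12.55%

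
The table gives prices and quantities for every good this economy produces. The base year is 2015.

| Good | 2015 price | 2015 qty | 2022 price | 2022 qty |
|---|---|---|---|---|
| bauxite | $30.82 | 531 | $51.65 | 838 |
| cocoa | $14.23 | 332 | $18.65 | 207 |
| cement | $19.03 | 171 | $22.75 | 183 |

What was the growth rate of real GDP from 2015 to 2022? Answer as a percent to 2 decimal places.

32.50%

Real GDP 2015 = Nominal GDP 2015 = 30.82·531 + 14.23·332 + 19.03·171 = 24343.91.
Real GDP 2022 (at 2015 prices) = 30.82·838 + 14.23·207 + 19.03·183 = 32255.26.
Real growth = 32255.26/24343.91 − 1 = 0.3250.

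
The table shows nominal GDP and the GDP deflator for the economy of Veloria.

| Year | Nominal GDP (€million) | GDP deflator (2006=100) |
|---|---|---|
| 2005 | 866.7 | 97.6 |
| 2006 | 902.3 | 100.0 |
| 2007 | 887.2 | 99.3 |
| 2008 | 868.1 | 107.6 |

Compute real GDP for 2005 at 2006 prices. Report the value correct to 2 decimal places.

Real GDP 2005 = 866.7 / 0.976 = 888.01.

€888.01 million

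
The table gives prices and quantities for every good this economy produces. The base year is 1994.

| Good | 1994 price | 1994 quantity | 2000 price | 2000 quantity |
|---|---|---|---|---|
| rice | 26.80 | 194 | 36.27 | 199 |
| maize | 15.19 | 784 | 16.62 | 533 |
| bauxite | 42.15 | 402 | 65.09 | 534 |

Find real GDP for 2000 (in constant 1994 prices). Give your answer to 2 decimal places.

Real GDP 2000 = Σ (p_1994 × q_2000) = 26.80·199 + 15.19·533 + 42.15·534 = 35937.57.

35937.57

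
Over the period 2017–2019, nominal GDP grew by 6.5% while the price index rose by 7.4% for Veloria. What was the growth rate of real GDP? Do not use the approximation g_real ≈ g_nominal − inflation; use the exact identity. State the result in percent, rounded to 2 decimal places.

-0.84%

(1 + g_nom) = (1 + g_real)(1 + π), so g_real = 1.0650 / 1.0740 − 1 = -0.00838.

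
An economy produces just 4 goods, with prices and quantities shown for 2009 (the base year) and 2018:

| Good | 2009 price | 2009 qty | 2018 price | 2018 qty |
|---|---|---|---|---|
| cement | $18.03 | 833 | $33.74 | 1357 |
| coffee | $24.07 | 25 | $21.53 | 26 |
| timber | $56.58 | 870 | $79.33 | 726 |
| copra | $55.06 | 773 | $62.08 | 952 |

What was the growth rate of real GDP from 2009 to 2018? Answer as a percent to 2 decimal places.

Real GDP 2009 = Nominal GDP 2009 = 18.03·833 + 24.07·25 + 56.58·870 + 55.06·773 = 107406.72.
Real GDP 2018 (at 2009 prices) = 18.03·1357 + 24.07·26 + 56.58·726 + 55.06·952 = 118586.73.
Real growth = 118586.73/107406.72 − 1 = 0.1041.

10.41%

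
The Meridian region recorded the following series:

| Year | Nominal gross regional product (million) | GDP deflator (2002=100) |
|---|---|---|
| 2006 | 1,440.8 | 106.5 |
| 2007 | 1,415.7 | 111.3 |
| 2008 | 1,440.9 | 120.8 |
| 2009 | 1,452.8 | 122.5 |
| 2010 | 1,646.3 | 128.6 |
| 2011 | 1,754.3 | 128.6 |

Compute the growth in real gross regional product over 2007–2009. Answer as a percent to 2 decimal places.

-6.76%

Real gross regional product 2007 = 1415.7/1.113 = 1271.97.
Real gross regional product 2009 = 1452.8/1.225 = 1185.96.
Change = 1185.96/1271.97 − 1 = -0.0676.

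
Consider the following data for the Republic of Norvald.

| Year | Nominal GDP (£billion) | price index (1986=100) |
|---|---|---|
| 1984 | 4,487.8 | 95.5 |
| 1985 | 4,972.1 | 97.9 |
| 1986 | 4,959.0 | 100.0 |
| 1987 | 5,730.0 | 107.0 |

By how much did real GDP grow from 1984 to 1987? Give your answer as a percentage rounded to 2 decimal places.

13.96%

Real GDP 1984 = 4487.8/0.955 = 4699.27.
Real GDP 1987 = 5730.0/1.070 = 5355.14.
Change = 5355.14/4699.27 − 1 = 0.1396.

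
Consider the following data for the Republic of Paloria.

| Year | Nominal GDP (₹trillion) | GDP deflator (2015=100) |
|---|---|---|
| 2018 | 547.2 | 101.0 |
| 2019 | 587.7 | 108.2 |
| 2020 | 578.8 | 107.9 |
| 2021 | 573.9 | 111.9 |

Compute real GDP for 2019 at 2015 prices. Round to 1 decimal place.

₹543.2 trillion

Real GDP 2019 = 587.7 / 1.082 = 543.16.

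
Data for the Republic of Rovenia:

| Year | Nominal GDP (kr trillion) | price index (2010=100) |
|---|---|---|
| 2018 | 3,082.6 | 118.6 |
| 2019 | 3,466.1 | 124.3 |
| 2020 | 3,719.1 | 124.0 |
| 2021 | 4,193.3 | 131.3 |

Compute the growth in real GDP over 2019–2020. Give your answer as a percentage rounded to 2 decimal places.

Real GDP 2019 = 3466.1/1.243 = 2788.50.
Real GDP 2020 = 3719.1/1.240 = 2999.27.
Change = 2999.27/2788.50 − 1 = 0.0756.

7.56%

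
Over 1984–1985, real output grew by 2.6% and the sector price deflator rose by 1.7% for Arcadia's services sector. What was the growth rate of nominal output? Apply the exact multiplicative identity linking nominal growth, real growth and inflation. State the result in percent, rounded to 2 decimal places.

4.34%

(1 + g_nom) = (1 + g_real)(1 + π) = 1.0260 × 1.0170 = 1.04344.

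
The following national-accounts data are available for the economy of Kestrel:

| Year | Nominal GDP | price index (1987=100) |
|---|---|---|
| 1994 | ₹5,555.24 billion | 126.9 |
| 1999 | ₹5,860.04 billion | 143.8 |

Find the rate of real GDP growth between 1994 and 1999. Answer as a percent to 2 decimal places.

Real GDP 1994 = 5555.24 / 1.269 = 4377.65.
Real GDP 1999 = 5860.04 / 1.438 = 4075.13.
Real growth = 4075.13 / 4377.65 − 1 = -0.0691.

-6.91%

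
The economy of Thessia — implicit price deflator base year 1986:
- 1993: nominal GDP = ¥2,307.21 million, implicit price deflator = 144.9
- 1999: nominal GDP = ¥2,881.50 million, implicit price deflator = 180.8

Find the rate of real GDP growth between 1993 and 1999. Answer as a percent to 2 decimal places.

Deflate each year: 1993 → 2307.21/1.449 = 1592.28; 1999 → 2881.50/1.808 = 1593.75.
So real GDP changed by 1593.75/1592.28 − 1 = 0.0009, i.e. 0.09%.

0.09%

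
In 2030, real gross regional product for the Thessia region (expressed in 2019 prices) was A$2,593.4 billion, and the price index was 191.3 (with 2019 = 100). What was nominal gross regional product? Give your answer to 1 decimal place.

A$4,961.2 billion

Nominal gross regional product = Real × (price index/100) = 2593.4 × 1.913 = 4961.17.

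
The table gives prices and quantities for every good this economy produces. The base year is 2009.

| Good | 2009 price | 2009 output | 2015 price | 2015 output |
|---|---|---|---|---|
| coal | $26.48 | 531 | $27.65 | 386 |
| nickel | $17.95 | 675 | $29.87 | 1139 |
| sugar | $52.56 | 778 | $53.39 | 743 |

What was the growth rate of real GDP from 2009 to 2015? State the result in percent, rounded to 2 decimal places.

3.95%

Real GDP 2009 = Nominal GDP 2009 = 26.48·531 + 17.95·675 + 52.56·778 = 67068.81.
Real GDP 2015 (at 2009 prices) = 26.48·386 + 17.95·1139 + 52.56·743 = 69718.41.
Real growth = 69718.41/67068.81 − 1 = 0.0395.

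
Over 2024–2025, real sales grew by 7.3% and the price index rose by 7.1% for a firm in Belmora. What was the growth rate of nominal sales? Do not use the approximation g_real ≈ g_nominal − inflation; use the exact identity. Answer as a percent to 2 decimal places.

(1 + g_nom) = (1 + g_real)(1 + π) = 1.0730 × 1.0710 = 1.14918.

14.92%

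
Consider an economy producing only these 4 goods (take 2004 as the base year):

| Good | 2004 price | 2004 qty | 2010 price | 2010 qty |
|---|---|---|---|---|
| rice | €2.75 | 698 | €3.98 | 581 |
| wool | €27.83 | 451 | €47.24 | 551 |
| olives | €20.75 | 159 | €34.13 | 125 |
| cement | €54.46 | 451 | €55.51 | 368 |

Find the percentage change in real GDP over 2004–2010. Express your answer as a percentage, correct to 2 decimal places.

Real GDP 2004 = Nominal GDP 2004 = 2.75·698 + 27.83·451 + 20.75·159 + 54.46·451 = 42331.54.
Real GDP 2010 (at 2004 prices) = 2.75·581 + 27.83·551 + 20.75·125 + 54.46·368 = 39567.11.
Real growth = 39567.11/42331.54 − 1 = -0.0653.

-6.53%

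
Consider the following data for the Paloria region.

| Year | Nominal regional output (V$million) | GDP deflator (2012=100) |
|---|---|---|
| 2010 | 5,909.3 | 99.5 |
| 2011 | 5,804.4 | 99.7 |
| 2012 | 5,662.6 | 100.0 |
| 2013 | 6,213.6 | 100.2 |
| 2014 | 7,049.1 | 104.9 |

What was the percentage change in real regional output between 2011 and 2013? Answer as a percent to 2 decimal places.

Real regional output 2011 = 5804.4/0.997 = 5821.87.
Real regional output 2013 = 6213.6/1.002 = 6201.20.
Change = 6201.20/5821.87 − 1 = 0.0652.

6.52%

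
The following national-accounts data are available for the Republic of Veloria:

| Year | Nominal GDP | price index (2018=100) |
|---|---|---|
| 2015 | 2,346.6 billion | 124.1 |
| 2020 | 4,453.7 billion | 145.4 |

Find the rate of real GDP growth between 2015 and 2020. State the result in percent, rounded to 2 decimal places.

61.99%

Deflate each year: 2015 → 2346.6/1.241 = 1890.89; 2020 → 4453.7/1.454 = 3063.07.
So real GDP changed by 3063.07/1890.89 − 1 = 0.6199, i.e. 61.99%.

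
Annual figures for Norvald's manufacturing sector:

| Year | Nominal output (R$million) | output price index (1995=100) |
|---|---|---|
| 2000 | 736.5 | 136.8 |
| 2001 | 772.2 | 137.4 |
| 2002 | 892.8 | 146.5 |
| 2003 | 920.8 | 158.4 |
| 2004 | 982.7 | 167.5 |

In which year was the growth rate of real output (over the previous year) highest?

2001: real = 772.2/1.374 = 562.01; growth vs 2000 (538.38) = 4.39%.
2002: real = 892.8/1.465 = 609.42; growth vs 2001 (562.01) = 8.44%.
2003: real = 920.8/1.584 = 581.31; growth vs 2002 (609.42) = -4.61%.
2004: real = 982.7/1.675 = 586.69; growth vs 2003 (581.31) = 0.93%.

2002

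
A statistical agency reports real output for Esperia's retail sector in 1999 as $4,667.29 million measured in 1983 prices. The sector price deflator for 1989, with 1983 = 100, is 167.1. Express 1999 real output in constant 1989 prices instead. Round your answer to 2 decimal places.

Real output in 1989 prices = Real output in 1983 prices × (P_1989/P_1983) = 4667.29 × 1.671 = 7799.04.

$7,799.04 million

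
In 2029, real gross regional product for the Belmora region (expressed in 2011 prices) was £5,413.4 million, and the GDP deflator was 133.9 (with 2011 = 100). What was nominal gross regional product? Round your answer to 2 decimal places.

£7,248.54 million

Nominal gross regional product = Real × (GDP deflator/100) = 5413.4 × 1.339 = 7248.54.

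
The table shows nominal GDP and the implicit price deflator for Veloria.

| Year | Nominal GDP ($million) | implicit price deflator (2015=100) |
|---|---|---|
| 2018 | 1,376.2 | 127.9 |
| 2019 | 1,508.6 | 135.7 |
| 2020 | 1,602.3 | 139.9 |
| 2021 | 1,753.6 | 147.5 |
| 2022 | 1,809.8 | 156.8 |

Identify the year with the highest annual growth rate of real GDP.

2021

2019: real = 1508.6/1.357 = 1111.72; growth vs 2018 (1076.00) = 3.32%.
2020: real = 1602.3/1.399 = 1145.32; growth vs 2019 (1111.72) = 3.02%.
2021: real = 1753.6/1.475 = 1188.88; growth vs 2020 (1145.32) = 3.80%.
2022: real = 1809.8/1.568 = 1154.21; growth vs 2021 (1188.88) = -2.92%.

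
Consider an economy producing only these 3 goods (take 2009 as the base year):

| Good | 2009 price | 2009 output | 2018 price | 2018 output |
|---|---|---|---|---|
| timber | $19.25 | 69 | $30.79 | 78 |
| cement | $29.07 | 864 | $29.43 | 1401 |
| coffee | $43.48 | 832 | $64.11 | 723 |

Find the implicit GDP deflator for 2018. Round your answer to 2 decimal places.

122.15

Nominal GDP 2018 = 30.79·78 + 29.43·1401 + 64.11·723 = 89984.58.
Real GDP 2018 (at 2009 prices) = 19.25·78 + 29.07·1401 + 43.48·723 = 73664.61.
Deflator = Nominal/Real × 100 = 89984.58/73664.61 × 100 = 122.154.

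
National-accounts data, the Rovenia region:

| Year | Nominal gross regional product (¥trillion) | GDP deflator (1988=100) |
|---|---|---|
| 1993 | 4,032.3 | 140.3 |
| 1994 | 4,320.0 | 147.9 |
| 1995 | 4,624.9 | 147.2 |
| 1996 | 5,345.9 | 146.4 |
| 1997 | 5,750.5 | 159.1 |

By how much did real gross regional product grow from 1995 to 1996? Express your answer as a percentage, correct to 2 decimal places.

Real gross regional product 1995 = 4624.9/1.472 = 3141.92.
Real gross regional product 1996 = 5345.9/1.464 = 3651.57.
Change = 3651.57/3141.92 − 1 = 0.1622.

16.22%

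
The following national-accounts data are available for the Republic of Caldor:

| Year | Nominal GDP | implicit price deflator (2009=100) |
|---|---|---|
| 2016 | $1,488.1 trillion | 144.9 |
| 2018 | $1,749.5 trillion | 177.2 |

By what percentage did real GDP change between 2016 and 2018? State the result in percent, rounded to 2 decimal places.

Deflate each year: 2016 → 1488.1/1.449 = 1026.98; 2018 → 1749.5/1.772 = 987.30.
So real GDP changed by 987.30/1026.98 − 1 = -0.0386, i.e. -3.86%.

-3.86%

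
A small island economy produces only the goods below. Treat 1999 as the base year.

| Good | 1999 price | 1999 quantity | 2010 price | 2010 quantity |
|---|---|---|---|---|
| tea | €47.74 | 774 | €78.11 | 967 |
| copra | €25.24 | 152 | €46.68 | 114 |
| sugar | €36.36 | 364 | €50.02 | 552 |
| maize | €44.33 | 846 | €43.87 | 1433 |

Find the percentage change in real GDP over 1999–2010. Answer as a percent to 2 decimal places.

44.92%

Real GDP 1999 = Nominal GDP 1999 = 47.74·774 + 25.24·152 + 36.36·364 + 44.33·846 = 91525.46.
Real GDP 2010 (at 1999 prices) = 47.74·967 + 25.24·114 + 36.36·552 + 44.33·1433 = 132637.55.
Real growth = 132637.55/91525.46 − 1 = 0.4492.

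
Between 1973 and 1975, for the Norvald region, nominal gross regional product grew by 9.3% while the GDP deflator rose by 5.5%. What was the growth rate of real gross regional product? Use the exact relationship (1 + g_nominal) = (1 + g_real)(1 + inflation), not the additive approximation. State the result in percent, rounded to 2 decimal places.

3.60%

(1 + g_nom) = (1 + g_real)(1 + π), so g_real = 1.0930 / 1.0550 − 1 = 0.03602.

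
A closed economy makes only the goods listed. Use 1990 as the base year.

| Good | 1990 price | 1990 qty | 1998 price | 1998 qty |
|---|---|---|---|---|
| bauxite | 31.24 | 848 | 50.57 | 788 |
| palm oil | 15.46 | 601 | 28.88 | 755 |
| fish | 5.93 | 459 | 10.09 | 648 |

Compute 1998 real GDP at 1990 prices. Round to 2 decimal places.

Real GDP 1998 = Σ (p_1990 × q_1998) = 31.24·788 + 15.46·755 + 5.93·648 = 40132.06.

40132.06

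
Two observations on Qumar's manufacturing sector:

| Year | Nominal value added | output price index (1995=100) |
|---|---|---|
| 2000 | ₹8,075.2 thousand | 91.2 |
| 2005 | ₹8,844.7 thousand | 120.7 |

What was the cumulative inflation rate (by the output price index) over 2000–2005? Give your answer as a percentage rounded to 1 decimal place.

32.3%

Price-level change = 120.7 / 91.2 − 1 = 0.3235.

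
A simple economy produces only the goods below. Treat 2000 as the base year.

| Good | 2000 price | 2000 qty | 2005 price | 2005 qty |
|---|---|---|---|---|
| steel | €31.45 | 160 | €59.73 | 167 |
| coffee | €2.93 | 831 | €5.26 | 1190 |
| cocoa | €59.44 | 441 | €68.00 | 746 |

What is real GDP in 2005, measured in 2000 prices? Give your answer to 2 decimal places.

€53081.09

Real GDP 2005 = Σ (p_2000 × q_2005) = 31.45·167 + 2.93·1190 + 59.44·746 = 53081.09.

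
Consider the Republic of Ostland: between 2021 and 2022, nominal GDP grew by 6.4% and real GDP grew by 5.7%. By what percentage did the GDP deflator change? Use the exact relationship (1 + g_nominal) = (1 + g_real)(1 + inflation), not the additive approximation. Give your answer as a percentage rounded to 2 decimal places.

0.66%

(1 + g_nom) = (1 + g_real)(1 + π), so π = 1.0640 / 1.0570 − 1 = 0.00662.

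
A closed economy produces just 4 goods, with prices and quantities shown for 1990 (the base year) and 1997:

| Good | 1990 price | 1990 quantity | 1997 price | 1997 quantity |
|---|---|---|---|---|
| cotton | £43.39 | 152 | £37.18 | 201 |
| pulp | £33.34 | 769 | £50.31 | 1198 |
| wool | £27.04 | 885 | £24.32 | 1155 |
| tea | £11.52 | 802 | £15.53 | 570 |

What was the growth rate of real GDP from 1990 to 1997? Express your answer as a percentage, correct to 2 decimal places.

Real GDP 1990 = Nominal GDP 1990 = 43.39·152 + 33.34·769 + 27.04·885 + 11.52·802 = 65403.18.
Real GDP 1997 (at 1990 prices) = 43.39·201 + 33.34·1198 + 27.04·1155 + 11.52·570 = 86460.31.
Real growth = 86460.31/65403.18 − 1 = 0.3220.

32.20%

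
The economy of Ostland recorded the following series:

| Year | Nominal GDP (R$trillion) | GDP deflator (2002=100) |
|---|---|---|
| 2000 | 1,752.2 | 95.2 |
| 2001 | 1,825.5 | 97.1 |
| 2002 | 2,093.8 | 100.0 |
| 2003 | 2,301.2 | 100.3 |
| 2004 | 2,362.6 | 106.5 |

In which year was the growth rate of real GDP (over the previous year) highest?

2002

2001: real = 1825.5/0.971 = 1880.02; growth vs 2000 (1840.55) = 2.14%.
2002: real = 2093.8/1.000 = 2093.80; growth vs 2001 (1880.02) = 11.37%.
2003: real = 2301.2/1.003 = 2294.32; growth vs 2002 (2093.80) = 9.58%.
2004: real = 2362.6/1.065 = 2218.40; growth vs 2003 (2294.32) = -3.31%.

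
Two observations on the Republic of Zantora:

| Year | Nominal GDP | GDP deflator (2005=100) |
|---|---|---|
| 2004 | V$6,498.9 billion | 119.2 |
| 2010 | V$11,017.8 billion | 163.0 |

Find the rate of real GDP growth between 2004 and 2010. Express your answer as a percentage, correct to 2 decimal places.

Real GDP 2004 = 6498.9 / 1.192 = 5452.10.
Real GDP 2010 = 11017.8 / 1.630 = 6759.39.
Real growth = 6759.39 / 5452.10 − 1 = 0.2398.

23.98%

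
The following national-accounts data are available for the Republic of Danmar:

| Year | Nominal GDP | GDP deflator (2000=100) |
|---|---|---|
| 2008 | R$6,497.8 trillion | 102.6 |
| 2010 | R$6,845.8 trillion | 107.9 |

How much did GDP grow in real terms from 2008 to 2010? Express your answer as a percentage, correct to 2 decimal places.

0.18%

Real GDP 2008 = 6497.8 / 1.026 = 6333.14.
Real GDP 2010 = 6845.8 / 1.079 = 6344.58.
Real growth = 6344.58 / 6333.14 − 1 = 0.0018.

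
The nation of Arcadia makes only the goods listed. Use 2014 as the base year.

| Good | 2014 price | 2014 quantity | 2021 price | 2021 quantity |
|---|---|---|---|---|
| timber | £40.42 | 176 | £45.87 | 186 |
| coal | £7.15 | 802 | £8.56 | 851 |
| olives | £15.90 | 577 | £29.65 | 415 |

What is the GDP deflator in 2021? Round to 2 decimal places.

139.20

Nominal GDP 2021 = 45.87·186 + 8.56·851 + 29.65·415 = 28121.13.
Real GDP 2021 (at 2014 prices) = 40.42·186 + 7.15·851 + 15.90·415 = 20201.27.
Deflator = Nominal/Real × 100 = 28121.13/20201.27 × 100 = 139.205.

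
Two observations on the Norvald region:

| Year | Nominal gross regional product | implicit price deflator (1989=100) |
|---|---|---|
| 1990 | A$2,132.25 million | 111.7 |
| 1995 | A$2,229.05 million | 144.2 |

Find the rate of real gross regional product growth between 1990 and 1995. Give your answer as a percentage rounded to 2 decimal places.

Real gross regional product 1990 = 2132.25 / 1.117 = 1908.91.
Real gross regional product 1995 = 2229.05 / 1.442 = 1545.80.
Real growth = 1545.80 / 1908.91 − 1 = -0.1902.

-19.02%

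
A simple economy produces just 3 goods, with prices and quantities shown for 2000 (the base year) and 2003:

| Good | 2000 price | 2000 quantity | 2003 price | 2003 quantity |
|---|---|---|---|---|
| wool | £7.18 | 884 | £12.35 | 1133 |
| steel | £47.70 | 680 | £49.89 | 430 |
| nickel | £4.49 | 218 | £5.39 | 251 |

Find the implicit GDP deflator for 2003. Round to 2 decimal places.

123.60

Nominal GDP 2003 = 12.35·1133 + 49.89·430 + 5.39·251 = 36798.14.
Real GDP 2003 (at 2000 prices) = 7.18·1133 + 47.70·430 + 4.49·251 = 29772.93.
Deflator = Nominal/Real × 100 = 36798.14/29772.93 × 100 = 123.596.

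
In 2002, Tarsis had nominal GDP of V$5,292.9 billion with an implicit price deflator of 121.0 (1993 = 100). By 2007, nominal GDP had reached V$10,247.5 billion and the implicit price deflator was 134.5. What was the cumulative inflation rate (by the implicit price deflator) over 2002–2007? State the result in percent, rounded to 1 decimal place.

11.2%

Price-level change = 134.5 / 121.0 − 1 = 0.1116.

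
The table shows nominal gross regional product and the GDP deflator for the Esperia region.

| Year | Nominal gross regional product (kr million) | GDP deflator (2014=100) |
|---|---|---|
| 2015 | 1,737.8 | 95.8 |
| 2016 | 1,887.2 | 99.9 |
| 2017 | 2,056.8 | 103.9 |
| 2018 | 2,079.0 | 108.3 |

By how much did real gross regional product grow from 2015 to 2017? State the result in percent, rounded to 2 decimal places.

Real gross regional product 2015 = 1737.8/0.958 = 1813.99.
Real gross regional product 2017 = 2056.8/1.039 = 1979.60.
Change = 1979.60/1813.99 − 1 = 0.0913.

9.13%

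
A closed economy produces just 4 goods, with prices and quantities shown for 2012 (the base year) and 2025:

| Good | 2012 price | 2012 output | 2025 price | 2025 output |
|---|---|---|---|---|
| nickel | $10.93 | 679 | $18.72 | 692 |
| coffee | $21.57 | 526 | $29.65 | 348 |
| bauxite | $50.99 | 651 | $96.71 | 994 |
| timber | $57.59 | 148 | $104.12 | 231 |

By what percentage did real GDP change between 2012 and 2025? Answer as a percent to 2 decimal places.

Real GDP 2012 = Nominal GDP 2012 = 10.93·679 + 21.57·526 + 50.99·651 + 57.59·148 = 60485.10.
Real GDP 2025 (at 2012 prices) = 10.93·692 + 21.57·348 + 50.99·994 + 57.59·231 = 79057.27.
Real growth = 79057.27/60485.10 − 1 = 0.3071.

30.71%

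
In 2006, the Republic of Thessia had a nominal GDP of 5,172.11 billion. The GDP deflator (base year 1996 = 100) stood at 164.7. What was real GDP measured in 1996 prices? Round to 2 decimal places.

Real GDP = Nominal / (GDP deflator/100) = 5172.11 / 1.647 = 3140.32.

3,140.32 billion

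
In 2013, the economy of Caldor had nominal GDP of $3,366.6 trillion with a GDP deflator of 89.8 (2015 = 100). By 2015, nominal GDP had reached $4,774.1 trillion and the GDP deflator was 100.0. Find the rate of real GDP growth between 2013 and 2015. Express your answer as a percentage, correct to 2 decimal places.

27.34%

Deflate each year: 2013 → 3366.6/0.898 = 3749.00; 2015 → 4774.1/1.000 = 4774.10.
So real GDP changed by 4774.10/3749.00 − 1 = 0.2734, i.e. 27.34%.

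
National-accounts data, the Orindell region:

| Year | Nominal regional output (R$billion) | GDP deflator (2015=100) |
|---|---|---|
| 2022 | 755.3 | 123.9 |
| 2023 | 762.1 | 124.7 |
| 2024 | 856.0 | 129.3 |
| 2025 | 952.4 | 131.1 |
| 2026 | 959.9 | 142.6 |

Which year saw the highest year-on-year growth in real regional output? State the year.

2023: real = 762.1/1.247 = 611.15; growth vs 2022 (609.60) = 0.25%.
2024: real = 856.0/1.293 = 662.03; growth vs 2023 (611.15) = 8.33%.
2025: real = 952.4/1.311 = 726.47; growth vs 2024 (662.03) = 9.73%.
2026: real = 959.9/1.426 = 673.14; growth vs 2025 (726.47) = -7.34%.

2025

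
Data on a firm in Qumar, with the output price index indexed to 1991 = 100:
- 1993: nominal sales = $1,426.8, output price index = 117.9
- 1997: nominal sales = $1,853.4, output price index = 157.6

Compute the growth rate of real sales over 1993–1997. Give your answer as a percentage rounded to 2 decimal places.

-2.82%

Real sales 1993 = 1426.8 / 1.179 = 1210.18.
Real sales 1997 = 1853.4 / 1.576 = 1176.02.
Real growth = 1176.02 / 1210.18 − 1 = -0.0282.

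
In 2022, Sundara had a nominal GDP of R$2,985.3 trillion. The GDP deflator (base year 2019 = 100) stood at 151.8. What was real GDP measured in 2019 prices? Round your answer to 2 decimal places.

R$1,966.60 trillion

Real GDP = Nominal / (GDP deflator/100) = 2985.3 / 1.518 = 1966.60.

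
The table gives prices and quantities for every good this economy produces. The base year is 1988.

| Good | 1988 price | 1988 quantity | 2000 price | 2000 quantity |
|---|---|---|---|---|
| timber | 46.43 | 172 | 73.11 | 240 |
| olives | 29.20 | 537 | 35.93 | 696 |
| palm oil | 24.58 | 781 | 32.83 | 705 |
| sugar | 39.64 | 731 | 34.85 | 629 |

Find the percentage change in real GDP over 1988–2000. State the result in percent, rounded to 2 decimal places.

Real GDP 1988 = Nominal GDP 1988 = 46.43·172 + 29.20·537 + 24.58·781 + 39.64·731 = 71840.18.
Real GDP 2000 (at 1988 prices) = 46.43·240 + 29.20·696 + 24.58·705 + 39.64·629 = 73728.86.
Real growth = 73728.86/71840.18 − 1 = 0.0263.

2.63%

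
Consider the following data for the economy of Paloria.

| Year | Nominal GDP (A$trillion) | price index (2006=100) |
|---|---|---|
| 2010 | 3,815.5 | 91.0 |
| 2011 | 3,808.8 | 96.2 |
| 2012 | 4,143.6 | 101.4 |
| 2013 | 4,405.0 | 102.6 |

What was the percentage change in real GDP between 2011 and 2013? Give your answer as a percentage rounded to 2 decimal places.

Real GDP 2011 = 3808.8/0.962 = 3959.25.
Real GDP 2013 = 4405.0/1.026 = 4293.37.
Change = 4293.37/3959.25 − 1 = 0.0844.

8.44%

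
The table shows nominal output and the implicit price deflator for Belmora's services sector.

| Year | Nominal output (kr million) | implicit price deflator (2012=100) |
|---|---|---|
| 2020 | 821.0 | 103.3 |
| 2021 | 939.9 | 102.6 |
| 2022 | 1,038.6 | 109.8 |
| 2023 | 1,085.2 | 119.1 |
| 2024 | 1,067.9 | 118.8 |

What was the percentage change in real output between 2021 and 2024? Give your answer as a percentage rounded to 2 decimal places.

-1.87%

Real output 2021 = 939.9/1.026 = 916.08.
Real output 2024 = 1067.9/1.188 = 898.91.
Change = 898.91/916.08 − 1 = -0.0187.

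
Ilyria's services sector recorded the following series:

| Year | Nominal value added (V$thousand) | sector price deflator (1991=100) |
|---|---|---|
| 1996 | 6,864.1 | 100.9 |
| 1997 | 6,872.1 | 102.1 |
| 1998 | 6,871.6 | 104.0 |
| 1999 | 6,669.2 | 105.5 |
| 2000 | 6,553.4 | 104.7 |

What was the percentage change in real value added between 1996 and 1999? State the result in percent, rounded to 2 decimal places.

-7.08%

Real value added 1996 = 6864.1/1.009 = 6802.87.
Real value added 1999 = 6669.2/1.055 = 6321.52.
Change = 6321.52/6802.87 − 1 = -0.0708.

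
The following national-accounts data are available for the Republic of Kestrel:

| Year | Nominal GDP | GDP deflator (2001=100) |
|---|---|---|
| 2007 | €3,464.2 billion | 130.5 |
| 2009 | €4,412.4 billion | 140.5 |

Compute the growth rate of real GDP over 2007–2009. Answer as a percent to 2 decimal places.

18.31%

Deflate each year: 2007 → 3464.2/1.305 = 2654.56; 2009 → 4412.4/1.405 = 3140.50.
So real GDP changed by 3140.50/2654.56 − 1 = 0.1831, i.e. 18.31%.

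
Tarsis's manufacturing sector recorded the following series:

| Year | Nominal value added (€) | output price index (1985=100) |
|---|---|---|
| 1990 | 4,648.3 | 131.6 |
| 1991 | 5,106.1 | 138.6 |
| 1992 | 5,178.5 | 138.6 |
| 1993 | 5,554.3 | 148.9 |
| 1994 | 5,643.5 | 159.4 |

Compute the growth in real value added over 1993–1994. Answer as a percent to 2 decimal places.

Real value added 1993 = 5554.3/1.489 = 3730.22.
Real value added 1994 = 5643.5/1.594 = 3540.46.
Change = 3540.46/3730.22 − 1 = -0.0509.

-5.09%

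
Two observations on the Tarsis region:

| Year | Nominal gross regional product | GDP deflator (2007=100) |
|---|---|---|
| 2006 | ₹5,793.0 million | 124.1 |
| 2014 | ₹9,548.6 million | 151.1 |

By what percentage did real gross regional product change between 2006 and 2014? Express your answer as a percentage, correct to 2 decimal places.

35.38%

Real gross regional product 2006 = 5793.0 / 1.241 = 4668.01.
Real gross regional product 2014 = 9548.6 / 1.511 = 6319.39.
Real growth = 6319.39 / 4668.01 − 1 = 0.3538.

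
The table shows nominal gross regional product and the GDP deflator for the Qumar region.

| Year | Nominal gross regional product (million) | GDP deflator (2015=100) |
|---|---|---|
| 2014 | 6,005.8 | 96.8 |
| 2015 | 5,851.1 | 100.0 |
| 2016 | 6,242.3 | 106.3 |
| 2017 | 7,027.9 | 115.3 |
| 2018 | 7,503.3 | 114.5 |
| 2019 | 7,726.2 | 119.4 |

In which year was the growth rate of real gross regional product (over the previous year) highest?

2015: real = 5851.1/1.000 = 5851.10; growth vs 2014 (6204.34) = -5.69%.
2016: real = 6242.3/1.063 = 5872.34; growth vs 2015 (5851.10) = 0.36%.
2017: real = 7027.9/1.153 = 6095.32; growth vs 2016 (5872.34) = 3.80%.
2018: real = 7503.3/1.145 = 6553.10; growth vs 2017 (6095.32) = 7.51%.
2019: real = 7726.2/1.194 = 6470.85; growth vs 2018 (6553.10) = -1.26%.

2018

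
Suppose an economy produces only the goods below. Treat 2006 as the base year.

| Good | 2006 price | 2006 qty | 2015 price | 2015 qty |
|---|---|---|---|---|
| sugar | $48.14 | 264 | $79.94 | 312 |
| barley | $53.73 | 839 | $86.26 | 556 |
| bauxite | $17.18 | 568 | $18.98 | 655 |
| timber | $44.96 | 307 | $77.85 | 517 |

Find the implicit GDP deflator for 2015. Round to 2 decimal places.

Nominal GDP 2015 = 79.94·312 + 86.26·556 + 18.98·655 + 77.85·517 = 125582.19.
Real GDP 2015 (at 2006 prices) = 48.14·312 + 53.73·556 + 17.18·655 + 44.96·517 = 79390.78.
Deflator = Nominal/Real × 100 = 125582.19/79390.78 × 100 = 158.182.

158.18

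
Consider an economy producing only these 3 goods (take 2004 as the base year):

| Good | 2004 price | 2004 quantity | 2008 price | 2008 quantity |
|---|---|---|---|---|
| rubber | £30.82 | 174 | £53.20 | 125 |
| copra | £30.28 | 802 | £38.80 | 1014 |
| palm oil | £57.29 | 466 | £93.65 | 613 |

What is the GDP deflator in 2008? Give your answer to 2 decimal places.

Nominal GDP 2008 = 53.20·125 + 38.80·1014 + 93.65·613 = 103400.65.
Real GDP 2008 (at 2004 prices) = 30.82·125 + 30.28·1014 + 57.29·613 = 69675.19.
Deflator = Nominal/Real × 100 = 103400.65/69675.19 × 100 = 148.404.

148.40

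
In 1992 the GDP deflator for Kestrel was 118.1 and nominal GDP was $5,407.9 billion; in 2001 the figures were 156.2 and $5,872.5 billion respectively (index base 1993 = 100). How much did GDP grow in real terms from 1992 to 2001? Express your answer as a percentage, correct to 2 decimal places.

-17.90%

Deflate each year: 1992 → 5407.9/1.181 = 4579.09; 2001 → 5872.5/1.562 = 3759.60.
So real GDP changed by 3759.60/4579.09 − 1 = -0.1790, i.e. -17.90%.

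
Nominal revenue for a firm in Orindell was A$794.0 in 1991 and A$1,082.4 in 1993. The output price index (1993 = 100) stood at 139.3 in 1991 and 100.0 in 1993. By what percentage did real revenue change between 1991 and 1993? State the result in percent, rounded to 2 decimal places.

89.90%

Real revenue 1991 = 794.0 / 1.393 = 569.99.
Real revenue 1993 = 1082.4 / 1.000 = 1082.40.
Real growth = 1082.40 / 569.99 − 1 = 0.8990.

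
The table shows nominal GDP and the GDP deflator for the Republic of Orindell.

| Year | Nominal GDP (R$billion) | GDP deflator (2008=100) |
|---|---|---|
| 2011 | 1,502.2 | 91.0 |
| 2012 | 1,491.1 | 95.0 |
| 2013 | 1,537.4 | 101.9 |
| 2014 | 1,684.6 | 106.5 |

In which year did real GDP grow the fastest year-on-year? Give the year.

2014

2012: real = 1491.1/0.950 = 1569.58; growth vs 2011 (1650.77) = -4.92%.
2013: real = 1537.4/1.019 = 1508.73; growth vs 2012 (1569.58) = -3.88%.
2014: real = 1684.6/1.065 = 1581.78; growth vs 2013 (1508.73) = 4.84%.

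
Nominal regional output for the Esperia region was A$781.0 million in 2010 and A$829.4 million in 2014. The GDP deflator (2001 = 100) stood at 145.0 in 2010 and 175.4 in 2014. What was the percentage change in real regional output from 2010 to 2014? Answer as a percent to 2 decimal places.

Deflate each year: 2010 → 781.0/1.450 = 538.62; 2014 → 829.4/1.754 = 472.86.
So real regional output changed by 472.86/538.62 − 1 = -0.1221, i.e. -12.21%.

-12.21%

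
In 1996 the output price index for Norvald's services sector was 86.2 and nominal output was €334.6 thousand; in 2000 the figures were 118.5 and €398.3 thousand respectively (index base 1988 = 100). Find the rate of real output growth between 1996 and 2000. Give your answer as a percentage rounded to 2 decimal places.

Deflate each year: 1996 → 334.6/0.862 = 388.17; 2000 → 398.3/1.185 = 336.12.
So real output changed by 336.12/388.17 − 1 = -0.1341, i.e. -13.41%.

-13.41%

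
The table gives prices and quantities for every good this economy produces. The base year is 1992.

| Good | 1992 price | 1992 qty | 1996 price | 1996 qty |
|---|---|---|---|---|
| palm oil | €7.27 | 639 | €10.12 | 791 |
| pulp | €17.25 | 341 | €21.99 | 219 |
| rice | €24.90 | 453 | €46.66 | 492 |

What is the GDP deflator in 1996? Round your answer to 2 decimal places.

164.27

Nominal GDP 1996 = 10.12·791 + 21.99·219 + 46.66·492 = 35777.45.
Real GDP 1996 (at 1992 prices) = 7.27·791 + 17.25·219 + 24.90·492 = 21779.12.
Deflator = Nominal/Real × 100 = 35777.45/21779.12 × 100 = 164.274.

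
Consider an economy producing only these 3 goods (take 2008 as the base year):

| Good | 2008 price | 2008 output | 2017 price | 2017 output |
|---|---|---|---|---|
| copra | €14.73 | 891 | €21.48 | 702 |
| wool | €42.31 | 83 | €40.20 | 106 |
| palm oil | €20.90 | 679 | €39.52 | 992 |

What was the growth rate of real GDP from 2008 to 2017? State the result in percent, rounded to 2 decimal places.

15.35%

Real GDP 2008 = Nominal GDP 2008 = 14.73·891 + 42.31·83 + 20.90·679 = 30827.26.
Real GDP 2017 (at 2008 prices) = 14.73·702 + 42.31·106 + 20.90·992 = 35558.12.
Real growth = 35558.12/30827.26 − 1 = 0.1535.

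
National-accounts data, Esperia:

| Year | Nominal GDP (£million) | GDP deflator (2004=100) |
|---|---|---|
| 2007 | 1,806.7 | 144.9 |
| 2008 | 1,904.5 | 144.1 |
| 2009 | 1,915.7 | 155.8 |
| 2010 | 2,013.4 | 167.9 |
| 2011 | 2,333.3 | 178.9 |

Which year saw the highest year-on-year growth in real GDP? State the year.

2011

2008: real = 1904.5/1.441 = 1321.65; growth vs 2007 (1246.86) = 6.00%.
2009: real = 1915.7/1.558 = 1229.59; growth vs 2008 (1321.65) = -6.97%.
2010: real = 2013.4/1.679 = 1199.17; growth vs 2009 (1229.59) = -2.47%.
2011: real = 2333.3/1.789 = 1304.25; growth vs 2010 (1199.17) = 8.76%.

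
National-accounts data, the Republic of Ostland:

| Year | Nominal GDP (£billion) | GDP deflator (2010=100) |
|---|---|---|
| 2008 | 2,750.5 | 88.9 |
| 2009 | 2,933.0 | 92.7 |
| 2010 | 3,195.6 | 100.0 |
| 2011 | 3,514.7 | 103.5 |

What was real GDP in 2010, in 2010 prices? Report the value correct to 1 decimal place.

Real GDP 2010 = 3195.6 / 1.000 = 3195.60.

£3,195.6 billion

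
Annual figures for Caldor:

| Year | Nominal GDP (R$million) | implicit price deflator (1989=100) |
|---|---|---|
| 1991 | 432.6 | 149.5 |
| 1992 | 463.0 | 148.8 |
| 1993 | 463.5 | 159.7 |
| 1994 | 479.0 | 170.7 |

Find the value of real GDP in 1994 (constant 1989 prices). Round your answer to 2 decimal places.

R$280.61 million

Real GDP 1994 = 479.0 / 1.707 = 280.61.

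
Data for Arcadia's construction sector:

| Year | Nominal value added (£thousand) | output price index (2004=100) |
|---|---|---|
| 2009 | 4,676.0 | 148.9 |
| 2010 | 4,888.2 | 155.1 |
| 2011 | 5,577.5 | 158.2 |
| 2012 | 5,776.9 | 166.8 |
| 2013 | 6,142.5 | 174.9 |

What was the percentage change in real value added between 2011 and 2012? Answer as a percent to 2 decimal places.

Real value added 2011 = 5577.5/1.582 = 3525.60.
Real value added 2012 = 5776.9/1.668 = 3463.37.
Change = 3463.37/3525.60 − 1 = -0.0177.

-1.77%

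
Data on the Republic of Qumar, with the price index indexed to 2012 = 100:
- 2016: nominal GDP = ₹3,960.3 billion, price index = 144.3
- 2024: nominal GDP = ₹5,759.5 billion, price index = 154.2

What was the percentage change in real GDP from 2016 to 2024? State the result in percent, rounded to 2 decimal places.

Real GDP 2016 = 3960.3 / 1.443 = 2744.49.
Real GDP 2024 = 5759.5 / 1.542 = 3735.08.
Real growth = 3735.08 / 2744.49 − 1 = 0.3609.

36.09%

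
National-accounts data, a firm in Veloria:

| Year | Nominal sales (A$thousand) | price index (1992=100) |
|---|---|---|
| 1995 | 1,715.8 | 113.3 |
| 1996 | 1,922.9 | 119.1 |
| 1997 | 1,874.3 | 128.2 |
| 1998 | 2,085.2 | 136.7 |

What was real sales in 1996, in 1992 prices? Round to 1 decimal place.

A$1,614.5 thousand

Real sales 1996 = 1922.9 / 1.191 = 1614.53.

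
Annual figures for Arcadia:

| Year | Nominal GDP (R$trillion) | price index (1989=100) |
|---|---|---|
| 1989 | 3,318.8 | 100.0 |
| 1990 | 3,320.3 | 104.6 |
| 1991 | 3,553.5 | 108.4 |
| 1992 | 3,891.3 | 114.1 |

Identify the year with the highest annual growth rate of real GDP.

1992

1990: real = 3320.3/1.046 = 3174.28; growth vs 1989 (3318.80) = -4.35%.
1991: real = 3553.5/1.084 = 3278.14; growth vs 1990 (3174.28) = 3.27%.
1992: real = 3891.3/1.141 = 3410.43; growth vs 1991 (3278.14) = 4.04%.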